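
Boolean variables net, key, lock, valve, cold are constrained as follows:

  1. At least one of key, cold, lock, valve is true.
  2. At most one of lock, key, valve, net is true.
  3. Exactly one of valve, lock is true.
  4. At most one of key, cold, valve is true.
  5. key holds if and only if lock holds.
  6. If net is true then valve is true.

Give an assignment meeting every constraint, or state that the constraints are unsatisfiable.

net = False; key = False; lock = False; valve = True; cold = False

  (1) {key, cold, lock, valve}: 1 true — at least one ✓
  (2) {lock, key, valve, net}: 1 true — at most one ✓
  (3) {valve, lock}: 1 true — exactly one ✓
  (4) {key, cold, valve}: 1 true — at most one ✓
  (5) key=F, lock=F — same ✓
  (6) net=F ⇒ valve: vacuous ✓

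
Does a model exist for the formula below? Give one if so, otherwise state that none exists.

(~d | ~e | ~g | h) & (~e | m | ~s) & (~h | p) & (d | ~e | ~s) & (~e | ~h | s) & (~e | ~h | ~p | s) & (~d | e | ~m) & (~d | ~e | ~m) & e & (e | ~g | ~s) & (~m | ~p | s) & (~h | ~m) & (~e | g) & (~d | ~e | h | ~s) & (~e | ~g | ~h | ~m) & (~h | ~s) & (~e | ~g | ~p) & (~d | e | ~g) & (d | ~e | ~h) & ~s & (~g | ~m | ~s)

Unit clause (e) forces e = True.
In (~e | g) only g is left, so g = True.
In (~e | ~g | ~p) only ~p is left, so p = False.
Unit clause (~s) forces s = False.
In (~h | p) only ~h is left, so h = False.
In (~d | ~e | ~g | h) only ~d is left, so d = False.
Set m = False.
All clauses satisfied.

h: False, g: True, e: True, d: False, s: False, p: False, m: False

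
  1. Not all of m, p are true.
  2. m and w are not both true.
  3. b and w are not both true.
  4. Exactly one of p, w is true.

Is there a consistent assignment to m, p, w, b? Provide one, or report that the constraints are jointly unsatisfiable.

m=F; p=T; w=F; b=F

  (1) {m, p}: 1/2 true — not all ✓
  (2) m=F, w=F — not both ✓
  (3) b=F, w=F — not both ✓
  (4) {p, w}: 1 true — exactly one ✓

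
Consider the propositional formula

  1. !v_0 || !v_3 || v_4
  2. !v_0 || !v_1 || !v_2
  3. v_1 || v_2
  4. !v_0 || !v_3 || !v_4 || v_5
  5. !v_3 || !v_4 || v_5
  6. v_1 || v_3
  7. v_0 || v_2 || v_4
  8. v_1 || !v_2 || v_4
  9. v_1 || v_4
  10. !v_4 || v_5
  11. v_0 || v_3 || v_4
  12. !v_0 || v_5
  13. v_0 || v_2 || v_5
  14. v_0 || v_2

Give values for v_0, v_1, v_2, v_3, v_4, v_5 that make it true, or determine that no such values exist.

v_0=F, v_1=F, v_2=T, v_3=T, v_4=T, v_5=T

Set v_0 = False.
  then (v_0 || v_2) forces v_2 = True.
Set v_1 = False.
  then (v_1 || v_3) forces v_3 = True.
  then (v_1 || !v_2 || v_4) forces v_4 = True.
  then (!v_4 || v_5) forces v_5 = True.
All clauses satisfied.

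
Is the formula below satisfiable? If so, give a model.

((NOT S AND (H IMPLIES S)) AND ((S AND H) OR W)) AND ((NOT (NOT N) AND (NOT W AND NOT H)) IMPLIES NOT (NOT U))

N=F, W=T, S=F, H=F, U=T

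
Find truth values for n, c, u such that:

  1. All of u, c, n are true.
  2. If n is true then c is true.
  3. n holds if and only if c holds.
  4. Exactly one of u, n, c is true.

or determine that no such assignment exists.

No satisfying assignment exists.

Case n = True:
  (1) forces u = True.
  Constraint (4) is violated (u=T, n=T) — contradiction.
Case n = False:
  Constraint (1) is violated (n=F) — contradiction.
Both cases fail — unsatisfiable.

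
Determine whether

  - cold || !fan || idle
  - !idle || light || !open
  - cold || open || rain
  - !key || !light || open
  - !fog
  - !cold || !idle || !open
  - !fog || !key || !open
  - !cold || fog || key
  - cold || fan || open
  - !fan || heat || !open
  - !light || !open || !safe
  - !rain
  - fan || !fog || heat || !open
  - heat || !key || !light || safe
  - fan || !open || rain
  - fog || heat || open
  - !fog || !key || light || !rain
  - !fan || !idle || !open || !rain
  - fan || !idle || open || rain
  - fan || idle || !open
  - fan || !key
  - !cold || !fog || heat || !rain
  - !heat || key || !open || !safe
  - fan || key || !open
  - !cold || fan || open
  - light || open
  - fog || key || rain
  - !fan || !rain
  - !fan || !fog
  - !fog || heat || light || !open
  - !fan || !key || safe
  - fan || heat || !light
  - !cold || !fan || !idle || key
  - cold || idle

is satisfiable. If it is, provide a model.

Unit clause (!fog) forces fog = False.
Unit clause (!rain) forces rain = False.
In (fog || key || rain) only key is left, so key = True.
In (fan || !key) only fan is left, so fan = True.
In (!fan || !key || safe) only safe is left, so safe = True.
Set cold = True.
Set idle = False.
Try light = True:
  (!key || !light || open) forces open = True.
  clause (!light || !open || !safe) is falsified — backtrack.
So light = False.
  then (light || open) forces open = True.
  then (!fan || heat || !open) forces heat = True.
All clauses satisfied.

cold: True, safe: True, fog: False, fan: True, key: True, idle: False, light: False, open: True, heat: True, rain: False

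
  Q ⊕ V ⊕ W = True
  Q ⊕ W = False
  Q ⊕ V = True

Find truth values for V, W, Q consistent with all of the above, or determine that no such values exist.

V = True; W = False; Q = False

Q ⊕ V ⊕ W = F ⊕ T ⊕ F = True ✓
Q ⊕ W = F ⊕ F = False ✓
Q ⊕ V = F ⊕ T = True ✓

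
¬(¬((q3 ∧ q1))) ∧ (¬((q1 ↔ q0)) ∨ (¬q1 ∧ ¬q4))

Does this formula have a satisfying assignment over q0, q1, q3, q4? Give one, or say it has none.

q0=F, q1=T, q3=T, q4=F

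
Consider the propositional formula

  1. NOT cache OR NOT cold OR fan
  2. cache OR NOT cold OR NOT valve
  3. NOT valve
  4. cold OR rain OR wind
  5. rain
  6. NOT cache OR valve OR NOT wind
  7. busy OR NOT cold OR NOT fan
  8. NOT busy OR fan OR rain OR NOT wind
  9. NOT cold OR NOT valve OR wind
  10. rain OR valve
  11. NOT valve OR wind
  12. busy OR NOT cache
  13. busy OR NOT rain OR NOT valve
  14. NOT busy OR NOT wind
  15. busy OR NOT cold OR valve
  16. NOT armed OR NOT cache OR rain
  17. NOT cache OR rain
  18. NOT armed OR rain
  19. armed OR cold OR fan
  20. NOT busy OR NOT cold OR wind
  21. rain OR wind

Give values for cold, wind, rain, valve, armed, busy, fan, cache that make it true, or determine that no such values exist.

Unit clause (NOT valve) forces valve = False.
Unit clause (rain) forces rain = True.
Set cold = False.
Set wind = False.
Set armed = False.
  then (armed OR cold OR fan) forces fan = True.
Set busy = False.
  then (busy OR NOT cache) forces cache = False.
All clauses satisfied.

cold = False; wind = False; rain = True; valve = False; armed = False; busy = False; fan = True; cache = False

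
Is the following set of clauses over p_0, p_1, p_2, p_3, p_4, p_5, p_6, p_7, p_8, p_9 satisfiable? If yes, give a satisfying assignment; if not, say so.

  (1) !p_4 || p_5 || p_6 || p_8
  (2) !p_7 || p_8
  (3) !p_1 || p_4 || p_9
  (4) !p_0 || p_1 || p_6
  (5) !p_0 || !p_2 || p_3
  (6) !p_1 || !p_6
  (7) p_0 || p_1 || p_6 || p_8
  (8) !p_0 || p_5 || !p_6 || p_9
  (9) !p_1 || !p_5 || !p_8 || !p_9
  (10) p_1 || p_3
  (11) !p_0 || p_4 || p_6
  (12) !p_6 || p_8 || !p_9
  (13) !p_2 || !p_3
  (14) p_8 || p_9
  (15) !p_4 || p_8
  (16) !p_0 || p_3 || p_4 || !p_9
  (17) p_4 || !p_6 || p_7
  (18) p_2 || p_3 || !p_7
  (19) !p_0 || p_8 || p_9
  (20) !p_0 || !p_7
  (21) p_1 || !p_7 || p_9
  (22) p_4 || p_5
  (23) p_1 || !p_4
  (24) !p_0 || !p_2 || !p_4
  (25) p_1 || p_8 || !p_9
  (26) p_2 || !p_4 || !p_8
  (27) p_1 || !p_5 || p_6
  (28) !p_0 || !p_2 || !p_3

p_0 = False; p_1 = False; p_2 = False; p_3 = True; p_4 = False; p_5 = True; p_6 = True; p_7 = True; p_8 = True; p_9 = True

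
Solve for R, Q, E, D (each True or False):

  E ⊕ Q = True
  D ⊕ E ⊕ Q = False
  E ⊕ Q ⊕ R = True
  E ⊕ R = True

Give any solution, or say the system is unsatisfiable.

R = False, Q = False, E = True, D = True

E ⊕ Q = T ⊕ F = True ✓
D ⊕ E ⊕ Q = T ⊕ T ⊕ F = False ✓
E ⊕ Q ⊕ R = T ⊕ F ⊕ F = True ✓
E ⊕ R = T ⊕ F = True ✓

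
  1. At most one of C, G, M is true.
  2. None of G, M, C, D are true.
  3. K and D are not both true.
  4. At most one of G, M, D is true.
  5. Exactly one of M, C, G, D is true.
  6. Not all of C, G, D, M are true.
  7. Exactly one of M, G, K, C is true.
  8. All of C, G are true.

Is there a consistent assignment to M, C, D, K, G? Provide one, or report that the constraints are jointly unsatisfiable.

Unsatisfiable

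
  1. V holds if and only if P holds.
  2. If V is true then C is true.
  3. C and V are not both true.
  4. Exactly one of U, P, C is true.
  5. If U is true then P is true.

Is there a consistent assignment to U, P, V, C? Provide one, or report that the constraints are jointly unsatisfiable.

U: False; P: False; V: False; C: True

  (1) V=F, P=F — same ✓
  (2) V=F ⇒ C: vacuous ✓
  (3) C=T, V=F — not both ✓
  (4) {U, P, C}: 1 true — exactly one ✓
  (5) U=F ⇒ P: vacuous ✓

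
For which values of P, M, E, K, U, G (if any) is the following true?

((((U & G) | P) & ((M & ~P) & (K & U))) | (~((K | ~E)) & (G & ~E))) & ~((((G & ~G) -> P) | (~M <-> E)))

No satisfying assignment exists.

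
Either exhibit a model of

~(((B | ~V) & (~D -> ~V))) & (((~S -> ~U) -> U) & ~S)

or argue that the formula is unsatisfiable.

U=T; S=F; V=T; B=T; D=F

  ~(((B | ~V) & (~D -> ~V))) = True
    (B | ~V) & (~D -> ~V) = False
      B | ~V = True
        ~V = False
      ~D -> ~V = False
        ~D = True
        ~V = False
  ((~S -> ~U) -> U) & ~S = True
    (~S -> ~U) -> U = True
      ~S -> ~U = False
        ~S = True
        ~U = False
    ~S = True
Both conjuncts True, so the formula holds.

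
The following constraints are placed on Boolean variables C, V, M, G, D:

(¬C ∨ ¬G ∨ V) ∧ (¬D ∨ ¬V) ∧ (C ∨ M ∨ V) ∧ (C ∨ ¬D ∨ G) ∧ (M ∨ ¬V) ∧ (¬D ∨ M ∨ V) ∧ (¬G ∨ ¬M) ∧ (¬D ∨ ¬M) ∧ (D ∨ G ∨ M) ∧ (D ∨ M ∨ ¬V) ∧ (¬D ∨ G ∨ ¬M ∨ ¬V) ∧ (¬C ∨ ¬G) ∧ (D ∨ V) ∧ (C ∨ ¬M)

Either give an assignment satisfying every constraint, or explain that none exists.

Try C = False:
  (C ∨ ¬M) forces M = False.
  (C ∨ M ∨ V) forces V = True.
  clause (M ∨ ¬V) is falsified — backtrack.
So C = True.
  then (¬C ∨ ¬G) forces G = False.
Try V = False:
  (D ∨ V) forces D = True.
  (¬D ∨ M ∨ V) forces M = True.
  clause (¬D ∨ ¬M) is falsified — backtrack.
So V = True.
  then (¬D ∨ ¬V) forces D = False.
  then (M ∨ ¬V) forces M = True.
All clauses satisfied.

C=T, V=T, M=T, G=F, D=F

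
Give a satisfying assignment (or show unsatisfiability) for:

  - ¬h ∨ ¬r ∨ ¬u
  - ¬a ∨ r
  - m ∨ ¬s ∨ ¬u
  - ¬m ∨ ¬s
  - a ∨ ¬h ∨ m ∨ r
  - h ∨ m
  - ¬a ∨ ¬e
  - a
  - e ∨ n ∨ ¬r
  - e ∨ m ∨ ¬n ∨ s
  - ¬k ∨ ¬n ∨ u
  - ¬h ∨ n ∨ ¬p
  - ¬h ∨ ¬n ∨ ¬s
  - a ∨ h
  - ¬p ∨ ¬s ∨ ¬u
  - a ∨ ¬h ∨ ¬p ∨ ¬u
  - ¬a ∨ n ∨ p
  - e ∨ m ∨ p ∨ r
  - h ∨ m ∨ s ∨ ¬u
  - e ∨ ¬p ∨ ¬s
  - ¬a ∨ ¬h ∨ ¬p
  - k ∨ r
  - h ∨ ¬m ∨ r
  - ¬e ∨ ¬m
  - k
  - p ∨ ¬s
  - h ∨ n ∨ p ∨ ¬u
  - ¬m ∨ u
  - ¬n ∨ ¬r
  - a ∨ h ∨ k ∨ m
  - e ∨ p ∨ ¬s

Case a = True:
  (¬a ∨ r) forces r = True.
  (¬a ∨ ¬e) forces e = False.
  (e ∨ n ∨ ¬r) forces n = True.
  Clause (¬n ∨ ¬r) is falsified — contradiction.
Case a = False:
  Clause (a) is falsified — contradiction.
Both cases fail, so the formula is unsatisfiable.

UNSATISFIABLE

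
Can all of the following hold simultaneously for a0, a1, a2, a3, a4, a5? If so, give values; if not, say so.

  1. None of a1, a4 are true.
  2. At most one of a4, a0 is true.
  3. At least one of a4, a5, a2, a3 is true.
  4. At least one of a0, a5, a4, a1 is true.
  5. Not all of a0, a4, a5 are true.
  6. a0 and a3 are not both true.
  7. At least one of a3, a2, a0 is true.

a0 = True, a1 = False, a2 = True, a3 = False, a4 = False, a5 = False

  (1) {a1, a4}: 0 true — none ✓
  (2) {a4, a0}: 1 true — at most one ✓
  (3) {a4, a5, a2, a3}: 1 true — at least one ✓
  (4) {a0, a5, a4, a1}: 1 true — at least one ✓
  (5) {a0, a4, a5}: 1/3 true — not all ✓
  (6) a0=T, a3=F — not both ✓
  (7) {a3, a2, a0}: 2 true — at least one ✓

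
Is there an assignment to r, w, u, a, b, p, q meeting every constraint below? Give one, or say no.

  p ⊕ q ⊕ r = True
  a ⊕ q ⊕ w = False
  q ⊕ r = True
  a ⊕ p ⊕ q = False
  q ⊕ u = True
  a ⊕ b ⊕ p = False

r = True; w = False; u = True; a = False; b = False; p = False; q = False

p ⊕ q ⊕ r = F ⊕ F ⊕ T = True ✓
a ⊕ q ⊕ w = F ⊕ F ⊕ F = False ✓
q ⊕ r = F ⊕ T = True ✓
a ⊕ p ⊕ q = F ⊕ F ⊕ F = False ✓
q ⊕ u = F ⊕ T = True ✓
a ⊕ b ⊕ p = F ⊕ F ⊕ F = False ✓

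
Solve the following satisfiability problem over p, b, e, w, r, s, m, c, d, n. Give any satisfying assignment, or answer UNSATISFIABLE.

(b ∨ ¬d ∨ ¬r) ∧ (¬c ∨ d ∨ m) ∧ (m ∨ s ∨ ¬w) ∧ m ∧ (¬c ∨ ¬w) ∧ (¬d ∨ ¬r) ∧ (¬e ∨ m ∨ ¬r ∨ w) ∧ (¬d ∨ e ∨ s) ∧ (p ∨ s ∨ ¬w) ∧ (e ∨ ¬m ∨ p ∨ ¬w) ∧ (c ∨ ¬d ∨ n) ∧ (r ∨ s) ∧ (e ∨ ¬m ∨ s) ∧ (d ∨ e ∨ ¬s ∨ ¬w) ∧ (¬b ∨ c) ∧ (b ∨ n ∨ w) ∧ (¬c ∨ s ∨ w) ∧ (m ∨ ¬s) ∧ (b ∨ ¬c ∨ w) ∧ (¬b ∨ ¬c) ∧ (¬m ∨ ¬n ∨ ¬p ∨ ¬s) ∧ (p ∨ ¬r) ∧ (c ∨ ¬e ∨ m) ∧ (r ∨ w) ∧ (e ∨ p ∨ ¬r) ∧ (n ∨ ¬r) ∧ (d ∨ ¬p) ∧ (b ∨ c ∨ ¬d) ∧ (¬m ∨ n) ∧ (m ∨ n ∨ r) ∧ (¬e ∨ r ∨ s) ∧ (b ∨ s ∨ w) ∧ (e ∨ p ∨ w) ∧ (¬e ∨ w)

p=F, b=F, e=T, w=T, r=F, s=T, m=T, c=F, d=F, n=T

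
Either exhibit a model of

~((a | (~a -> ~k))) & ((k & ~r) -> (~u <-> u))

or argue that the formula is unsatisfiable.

u = False, k = True, r = True, a = False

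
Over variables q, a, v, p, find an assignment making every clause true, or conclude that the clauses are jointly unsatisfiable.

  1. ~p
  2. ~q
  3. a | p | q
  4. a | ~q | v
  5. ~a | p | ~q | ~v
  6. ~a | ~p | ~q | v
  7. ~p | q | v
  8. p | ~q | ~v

Unit clause (~p) forces p = False.
Unit clause (~q) forces q = False.
In (a | p | q) only a is left, so a = True.
Set v = False.
Check each clause:
  (~p): ~p holds.
  (~q): ~q holds.
  (a | p | q): a holds.
  (a | ~q | v): a holds.
  (~a | p | ~q | ~v): ~q holds.
  (~a | ~p | ~q | v): ~p holds.
  (~p | q | v): ~p holds.
  (p | ~q | ~v): ~q holds.
All clauses satisfied.

q = False, a = True, v = False, p = False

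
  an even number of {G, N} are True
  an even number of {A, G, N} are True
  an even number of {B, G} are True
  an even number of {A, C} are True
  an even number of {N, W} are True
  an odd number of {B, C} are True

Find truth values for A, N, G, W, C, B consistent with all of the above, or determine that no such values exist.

A = False, N = True, G = True, W = True, C = False, B = True

{G, N}: 2 true → even ✓
{A, G, N}: 2 true → even ✓
{B, G}: 2 true → even ✓
{A, C}: 0 true → even ✓
{N, W}: 2 true → even ✓
{B, C}: 1 true → odd ✓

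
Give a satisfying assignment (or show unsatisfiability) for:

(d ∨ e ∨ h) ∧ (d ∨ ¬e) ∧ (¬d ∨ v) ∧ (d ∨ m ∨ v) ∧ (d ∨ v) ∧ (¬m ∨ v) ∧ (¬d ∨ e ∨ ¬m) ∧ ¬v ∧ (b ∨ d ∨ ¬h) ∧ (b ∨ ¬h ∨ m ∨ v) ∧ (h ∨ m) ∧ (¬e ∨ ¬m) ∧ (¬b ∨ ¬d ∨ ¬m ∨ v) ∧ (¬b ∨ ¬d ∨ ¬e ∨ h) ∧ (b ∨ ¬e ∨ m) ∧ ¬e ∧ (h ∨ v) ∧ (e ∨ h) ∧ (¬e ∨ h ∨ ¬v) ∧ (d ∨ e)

No satisfying assignment exists.

Case v = True:
  Clause (¬v) is falsified — contradiction.
Case v = False:
  (¬d ∨ v) forces d = False.
  Clause (d ∨ v) is falsified — contradiction.
Both cases fail, so the formula is unsatisfiable.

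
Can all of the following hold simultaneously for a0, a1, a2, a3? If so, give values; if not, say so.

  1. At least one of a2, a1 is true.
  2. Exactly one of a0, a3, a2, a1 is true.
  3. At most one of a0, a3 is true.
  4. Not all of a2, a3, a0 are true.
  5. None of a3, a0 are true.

a0 = False; a1 = True; a2 = False; a3 = False

  (1) {a2, a1}: 1 true — at least one ✓
  (2) {a0, a3, a2, a1}: 1 true — exactly one ✓
  (3) {a0, a3}: 0 true — at most one ✓
  (4) {a2, a3, a0}: 0/3 true — not all ✓
  (5) {a3, a0}: 0 true — none ✓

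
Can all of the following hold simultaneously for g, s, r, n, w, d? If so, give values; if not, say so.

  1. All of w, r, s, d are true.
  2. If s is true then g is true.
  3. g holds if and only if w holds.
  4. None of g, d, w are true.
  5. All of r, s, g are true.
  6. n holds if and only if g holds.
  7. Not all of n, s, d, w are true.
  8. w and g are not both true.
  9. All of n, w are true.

Unsatisfiable

Case g = True:
  Constraint (4) is violated (g=T) — contradiction.
Case g = False:
  Constraint (5) is violated (g=F) — contradiction.
Both cases fail — unsatisfiable.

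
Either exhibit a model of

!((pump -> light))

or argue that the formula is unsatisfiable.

pump = True; light = False

  !((pump -> light)) = True
    pump -> light = False
The formula evaluates to True.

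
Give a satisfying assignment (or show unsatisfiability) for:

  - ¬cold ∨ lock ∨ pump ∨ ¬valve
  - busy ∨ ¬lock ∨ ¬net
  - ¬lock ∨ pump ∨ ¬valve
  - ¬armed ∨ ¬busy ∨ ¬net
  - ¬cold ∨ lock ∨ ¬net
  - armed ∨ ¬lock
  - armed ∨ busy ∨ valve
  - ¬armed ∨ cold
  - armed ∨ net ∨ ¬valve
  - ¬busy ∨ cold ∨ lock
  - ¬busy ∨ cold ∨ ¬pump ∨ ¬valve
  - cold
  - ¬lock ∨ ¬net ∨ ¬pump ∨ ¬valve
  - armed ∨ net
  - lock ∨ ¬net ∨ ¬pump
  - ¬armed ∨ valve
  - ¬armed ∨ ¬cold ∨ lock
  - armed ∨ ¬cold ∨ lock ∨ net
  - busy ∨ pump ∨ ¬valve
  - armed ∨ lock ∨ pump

net=F, pump=T, armed=T, valve=T, cold=T, lock=T, busy=F

Unit clause (cold) forces cold = True.
Try net = True:
  (¬cold ∨ lock ∨ ¬net) forces lock = True.
  (busy ∨ ¬lock ∨ ¬net) forces busy = True.
  (¬armed ∨ ¬busy ∨ ¬net) forces armed = False.
  clause (armed ∨ ¬lock) is falsified — backtrack.
So net = False.
  then (armed ∨ net) forces armed = True.
  then (¬armed ∨ valve) forces valve = True.
  then (¬armed ∨ ¬cold ∨ lock) forces lock = True.
  then (¬lock ∨ pump ∨ ¬valve) forces pump = True.
Set busy = False.
All clauses satisfied.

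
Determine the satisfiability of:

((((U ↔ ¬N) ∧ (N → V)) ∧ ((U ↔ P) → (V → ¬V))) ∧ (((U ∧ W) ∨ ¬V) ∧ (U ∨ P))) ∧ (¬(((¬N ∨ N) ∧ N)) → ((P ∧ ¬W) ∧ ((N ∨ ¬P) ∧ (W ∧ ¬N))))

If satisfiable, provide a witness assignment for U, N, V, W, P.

UNSATISFIABLE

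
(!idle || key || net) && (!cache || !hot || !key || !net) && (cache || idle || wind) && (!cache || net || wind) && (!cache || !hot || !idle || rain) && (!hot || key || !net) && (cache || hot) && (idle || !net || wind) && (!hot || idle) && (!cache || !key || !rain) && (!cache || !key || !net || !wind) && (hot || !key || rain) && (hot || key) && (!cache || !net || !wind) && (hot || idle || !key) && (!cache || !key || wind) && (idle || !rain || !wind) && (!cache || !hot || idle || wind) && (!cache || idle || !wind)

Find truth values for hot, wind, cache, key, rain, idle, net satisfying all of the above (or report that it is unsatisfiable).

Try hot = False:
  (cache || hot) forces cache = True.
  (hot || key) forces key = True.
  (!cache || !key || !rain) forces rain = False.
  clause (hot || !key || rain) is falsified — backtrack.
So hot = True.
  then (!hot || idle) forces idle = True.
Set wind = True.
Try cache = True:
  (!cache || !hot || !idle || rain) forces rain = True.
  (!cache || !key || !rain) forces key = False.
  (!idle || key || net) forces net = True.
  clause (!hot || key || !net) is falsified — backtrack.
So cache = False.
Set key = True.
Set rain = False.
Set net = True.
All clauses satisfied.

hot=T; wind=T; cache=F; key=T; rain=F; idle=T; net=T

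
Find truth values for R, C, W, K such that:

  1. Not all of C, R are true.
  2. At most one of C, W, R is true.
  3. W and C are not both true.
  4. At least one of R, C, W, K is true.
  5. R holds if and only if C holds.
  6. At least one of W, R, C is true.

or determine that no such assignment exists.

R=F, C=F, W=T, K=F

  (1) {C, R}: 0/2 true — not all ✓
  (2) {C, W, R}: 1 true — at most one ✓
  (3) W=T, C=F — not both ✓
  (4) {R, C, W, K}: 1 true — at least one ✓
  (5) R=F, C=F — same ✓
  (6) {W, R, C}: 1 true — at least one ✓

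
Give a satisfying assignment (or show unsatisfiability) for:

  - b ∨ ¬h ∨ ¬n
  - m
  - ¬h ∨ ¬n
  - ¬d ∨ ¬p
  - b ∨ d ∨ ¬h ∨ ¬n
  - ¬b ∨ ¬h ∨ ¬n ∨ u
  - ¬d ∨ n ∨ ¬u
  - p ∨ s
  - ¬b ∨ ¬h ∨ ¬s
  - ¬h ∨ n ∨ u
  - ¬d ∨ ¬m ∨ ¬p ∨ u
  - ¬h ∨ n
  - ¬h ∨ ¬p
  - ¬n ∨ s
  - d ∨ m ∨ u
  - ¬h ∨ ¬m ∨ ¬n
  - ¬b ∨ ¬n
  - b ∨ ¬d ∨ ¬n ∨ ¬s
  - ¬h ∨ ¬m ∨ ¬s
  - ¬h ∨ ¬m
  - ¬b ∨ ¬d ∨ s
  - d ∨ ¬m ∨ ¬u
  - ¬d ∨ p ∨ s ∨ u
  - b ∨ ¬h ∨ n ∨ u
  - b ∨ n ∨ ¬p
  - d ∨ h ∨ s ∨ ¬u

Unit clause (m) forces m = True.
In (¬h ∨ ¬m) only ¬h is left, so h = False.
Set d = False.
  then (d ∨ ¬m ∨ ¬u) forces u = False.
Set b = True.
  then (¬b ∨ ¬n) forces n = False.
Set p = False.
  then (p ∨ s) forces s = True.
All clauses satisfied.

d = False; m = True; b = True; h = False; n = False; p = False; s = True; u = False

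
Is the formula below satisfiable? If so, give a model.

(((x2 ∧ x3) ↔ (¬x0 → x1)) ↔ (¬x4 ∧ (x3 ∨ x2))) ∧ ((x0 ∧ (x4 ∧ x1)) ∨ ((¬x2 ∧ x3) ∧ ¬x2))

x0 = False, x1 = False, x2 = False, x3 = True, x4 = False

  ((x2 ∧ x3) ↔ (¬x0 → x1)) ↔ (¬x4 ∧ (x3 ∨ x2)) = True
    (x2 ∧ x3) ↔ (¬x0 → x1) = True
      x2 ∧ x3 = False
      ¬x0 → x1 = False
        ¬x0 = True
    ¬x4 ∧ (x3 ∨ x2) = True
      ¬x4 = True
      x3 ∨ x2 = True
  (x0 ∧ (x4 ∧ x1)) ∨ ((¬x2 ∧ x3) ∧ ¬x2) = True
    x0 ∧ (x4 ∧ x1) = False
      x4 ∧ x1 = False
    (¬x2 ∧ x3) ∧ ¬x2 = True
      ¬x2 ∧ x3 = True
        ¬x2 = True
      ¬x2 = True
Both conjuncts True, so the formula holds.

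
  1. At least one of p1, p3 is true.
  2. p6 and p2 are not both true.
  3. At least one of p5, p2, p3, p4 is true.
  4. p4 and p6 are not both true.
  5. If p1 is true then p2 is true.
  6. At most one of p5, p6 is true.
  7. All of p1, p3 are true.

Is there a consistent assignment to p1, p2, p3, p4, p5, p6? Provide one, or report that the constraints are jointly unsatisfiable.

p1: True; p2: True; p3: True; p4: True; p5: True; p6: False

  (1) {p1, p3}: 2 true — at least one ✓
  (2) p6=F, p2=T — not both ✓
  (3) {p5, p2, p3, p4}: 4 true — at least one ✓
  (4) p4=T, p6=F — not both ✓
  (5) p1=T ⇒ p2: T ✓
  (6) {p5, p6}: 1 true — at most one ✓
  (7) {p1, p3}: all 2 true ✓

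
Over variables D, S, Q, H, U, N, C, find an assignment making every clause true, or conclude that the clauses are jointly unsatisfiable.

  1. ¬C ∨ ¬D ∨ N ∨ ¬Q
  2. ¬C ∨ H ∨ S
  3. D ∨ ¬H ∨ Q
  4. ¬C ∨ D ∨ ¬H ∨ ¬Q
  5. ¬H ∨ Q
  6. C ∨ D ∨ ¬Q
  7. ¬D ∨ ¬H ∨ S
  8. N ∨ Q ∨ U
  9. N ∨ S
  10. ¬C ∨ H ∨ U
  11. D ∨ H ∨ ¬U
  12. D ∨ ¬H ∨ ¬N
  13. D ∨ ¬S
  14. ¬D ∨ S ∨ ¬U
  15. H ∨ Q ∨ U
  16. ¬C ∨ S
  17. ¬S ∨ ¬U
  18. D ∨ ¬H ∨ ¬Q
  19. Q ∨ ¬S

D=T, S=T, Q=T, H=F, U=F, N=F, C=F

Set D = True.
Set S = True.
  then (¬S ∨ ¬U) forces U = False.
  then (Q ∨ ¬S) forces Q = True.
Set H = False.
  then (¬C ∨ H ∨ U) forces C = False.
Set N = False.
All clauses satisfied.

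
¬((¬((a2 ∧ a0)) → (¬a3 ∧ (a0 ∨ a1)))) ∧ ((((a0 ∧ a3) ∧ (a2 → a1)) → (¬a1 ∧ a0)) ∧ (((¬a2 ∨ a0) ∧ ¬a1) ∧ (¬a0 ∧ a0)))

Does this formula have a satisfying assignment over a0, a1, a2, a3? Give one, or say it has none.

Case a0 = True: the conjunct ¬a0 is False.
Case a0 = False: the conjunct a0 is False.
Both cases fail — unsatisfiable.

UNSATISFIABLE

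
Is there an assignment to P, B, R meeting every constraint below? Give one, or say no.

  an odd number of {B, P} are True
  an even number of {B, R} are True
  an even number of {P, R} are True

Adding constraints 1, 2, 3 mod 2: every variable appears an even number of times on the left, so the left side is 0.
But the right sides sum to 1 (mod 2). 0 ≠ 1 — the system is inconsistent.

Unsatisfiable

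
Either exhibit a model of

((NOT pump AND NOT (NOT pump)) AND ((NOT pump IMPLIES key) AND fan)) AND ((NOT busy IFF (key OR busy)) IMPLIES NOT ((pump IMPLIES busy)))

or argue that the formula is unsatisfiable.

The formula is unsatisfiable.

Case pump = True: the conjunct NOT pump is False.
Case pump = False: the conjunct NOT (NOT pump) becomes NOT (NOT False) = False.
Both cases fail — unsatisfiable.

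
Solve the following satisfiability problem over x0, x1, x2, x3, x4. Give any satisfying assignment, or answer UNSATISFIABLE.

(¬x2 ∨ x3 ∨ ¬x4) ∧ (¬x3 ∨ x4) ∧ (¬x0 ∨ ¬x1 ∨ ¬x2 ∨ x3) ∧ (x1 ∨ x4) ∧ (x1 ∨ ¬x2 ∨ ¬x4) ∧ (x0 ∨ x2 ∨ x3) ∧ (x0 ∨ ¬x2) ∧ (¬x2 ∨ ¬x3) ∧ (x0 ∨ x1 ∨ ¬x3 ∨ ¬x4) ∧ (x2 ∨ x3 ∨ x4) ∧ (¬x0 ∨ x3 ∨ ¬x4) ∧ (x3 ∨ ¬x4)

x0 = True, x1 = True, x2 = False, x3 = True, x4 = True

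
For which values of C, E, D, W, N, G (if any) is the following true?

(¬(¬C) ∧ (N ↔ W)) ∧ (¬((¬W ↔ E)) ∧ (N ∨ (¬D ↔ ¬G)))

C = True, E = False, D = True, W = False, N = False, G = True

  ¬(¬C) ∧ (N ↔ W) = True
    ¬(¬C) = True
      ¬C = False
    N ↔ W = True
  ¬((¬W ↔ E)) ∧ (N ∨ (¬D ↔ ¬G)) = True
    ¬((¬W ↔ E)) = True
      ¬W ↔ E = False
        ¬W = True
    N ∨ (¬D ↔ ¬G) = True
      ¬D ↔ ¬G = True
        ¬D = False
        ¬G = False
Both conjuncts True, so the formula holds.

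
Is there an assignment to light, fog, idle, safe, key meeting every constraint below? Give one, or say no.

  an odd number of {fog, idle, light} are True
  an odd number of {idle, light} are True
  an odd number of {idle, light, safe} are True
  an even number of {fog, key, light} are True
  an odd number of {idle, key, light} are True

light=F, fog=F, idle=T, safe=F, key=F

{fog, idle, light}: 1 true → odd ✓
{idle, light}: 1 true → odd ✓
{idle, light, safe}: 1 true → odd ✓
{fog, key, light}: 0 true → even ✓
{idle, key, light}: 1 true → odd ✓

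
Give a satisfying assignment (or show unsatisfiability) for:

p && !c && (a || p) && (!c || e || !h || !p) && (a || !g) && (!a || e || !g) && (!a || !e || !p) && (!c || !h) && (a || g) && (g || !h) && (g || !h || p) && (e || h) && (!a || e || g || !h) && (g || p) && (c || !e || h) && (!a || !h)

Unsatisfiable

Case h = True:
  (p) forces p = True.
  (!c) forces c = False.
  (g || !h) forces g = True.
  (a || !g) forces a = True.
  Clause (!a || !h) is falsified — contradiction.
Case h = False:
  (p) forces p = True.
  (!c) forces c = False.
  (e || h) forces e = True.
  Clause (c || !e || h) is falsified — contradiction.
Both cases fail, so the formula is unsatisfiable.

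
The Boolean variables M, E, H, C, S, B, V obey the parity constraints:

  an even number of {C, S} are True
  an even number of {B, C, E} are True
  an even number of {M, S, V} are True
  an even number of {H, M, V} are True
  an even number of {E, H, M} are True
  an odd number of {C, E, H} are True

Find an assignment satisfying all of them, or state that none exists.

M = True, E = True, H = False, C = False, S = False, B = True, V = True

{C, S}: 0 true → even ✓
{B, C, E}: 2 true → even ✓
{M, S, V}: 2 true → even ✓
{H, M, V}: 2 true → even ✓
{E, H, M}: 2 true → even ✓
{C, E, H}: 1 true → odd ✓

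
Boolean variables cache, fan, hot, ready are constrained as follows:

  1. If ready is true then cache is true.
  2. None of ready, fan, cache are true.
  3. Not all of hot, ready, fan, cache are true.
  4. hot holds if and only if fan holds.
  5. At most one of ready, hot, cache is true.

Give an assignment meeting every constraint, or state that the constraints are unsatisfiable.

cache=F, fan=F, hot=F, ready=F

  (1) ready=F ⇒ cache: vacuous ✓
  (2) {ready, fan, cache}: 0 true — none ✓
  (3) {hot, ready, fan, cache}: 0/4 true — not all ✓
  (4) hot=F, fan=F — same ✓
  (5) {ready, hot, cache}: 0 true — at most one ✓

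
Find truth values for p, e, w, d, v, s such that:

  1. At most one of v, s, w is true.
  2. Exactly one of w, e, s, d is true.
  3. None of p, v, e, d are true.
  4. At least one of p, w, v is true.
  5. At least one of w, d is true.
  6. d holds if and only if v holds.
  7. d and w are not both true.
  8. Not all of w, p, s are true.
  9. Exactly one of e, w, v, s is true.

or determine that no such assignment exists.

p=F, e=F, w=T, d=F, v=F, s=F

  (1) {v, s, w}: 1 true — at most one ✓
  (2) {w, e, s, d}: 1 true — exactly one ✓
  (3) {p, v, e, d}: 0 true — none ✓
  (4) {p, w, v}: 1 true — at least one ✓
  (5) {w, d}: 1 true — at least one ✓
  (6) d=F, v=F — same ✓
  (7) d=F, w=T — not both ✓
  (8) {w, p, s}: 1/3 true — not all ✓
  (9) {e, w, v, s}: 1 true — exactly one ✓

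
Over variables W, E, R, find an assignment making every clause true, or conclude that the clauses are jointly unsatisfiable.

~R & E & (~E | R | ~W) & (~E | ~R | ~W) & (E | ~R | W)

W = False, E = True, R = False

Unit clause (~R) forces R = False.
Unit clause (E) forces E = True.
In (~E | R | ~W) only ~W is left, so W = False.
All clauses satisfied.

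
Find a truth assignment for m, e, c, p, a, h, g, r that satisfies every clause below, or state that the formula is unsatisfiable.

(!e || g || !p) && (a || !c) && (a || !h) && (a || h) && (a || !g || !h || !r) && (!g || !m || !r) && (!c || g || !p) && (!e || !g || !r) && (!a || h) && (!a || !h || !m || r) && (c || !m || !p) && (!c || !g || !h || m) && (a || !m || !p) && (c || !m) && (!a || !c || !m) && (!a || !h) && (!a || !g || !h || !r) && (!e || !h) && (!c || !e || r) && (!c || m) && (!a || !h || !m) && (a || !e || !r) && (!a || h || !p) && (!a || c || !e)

Unsatisfiable

Case h = True:
  (a || !h) forces a = True.
  Clause (!a || !h) is falsified — contradiction.
Case h = False:
  (a || h) forces a = True.
  Clause (!a || h) is falsified — contradiction.
Both cases fail, so the formula is unsatisfiable.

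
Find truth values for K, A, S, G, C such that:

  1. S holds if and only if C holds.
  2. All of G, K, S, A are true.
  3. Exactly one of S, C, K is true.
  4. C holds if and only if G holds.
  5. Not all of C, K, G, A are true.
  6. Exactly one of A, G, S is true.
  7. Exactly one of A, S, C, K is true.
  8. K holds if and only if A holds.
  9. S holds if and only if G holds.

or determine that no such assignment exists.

Case A = True:
  (2) forces G = True.
  Constraint (6) is violated (A=T, G=T) — contradiction.
Case A = False:
  Constraint (2) is violated (A=F) — contradiction.
Both cases fail — unsatisfiable.

Unsatisfiable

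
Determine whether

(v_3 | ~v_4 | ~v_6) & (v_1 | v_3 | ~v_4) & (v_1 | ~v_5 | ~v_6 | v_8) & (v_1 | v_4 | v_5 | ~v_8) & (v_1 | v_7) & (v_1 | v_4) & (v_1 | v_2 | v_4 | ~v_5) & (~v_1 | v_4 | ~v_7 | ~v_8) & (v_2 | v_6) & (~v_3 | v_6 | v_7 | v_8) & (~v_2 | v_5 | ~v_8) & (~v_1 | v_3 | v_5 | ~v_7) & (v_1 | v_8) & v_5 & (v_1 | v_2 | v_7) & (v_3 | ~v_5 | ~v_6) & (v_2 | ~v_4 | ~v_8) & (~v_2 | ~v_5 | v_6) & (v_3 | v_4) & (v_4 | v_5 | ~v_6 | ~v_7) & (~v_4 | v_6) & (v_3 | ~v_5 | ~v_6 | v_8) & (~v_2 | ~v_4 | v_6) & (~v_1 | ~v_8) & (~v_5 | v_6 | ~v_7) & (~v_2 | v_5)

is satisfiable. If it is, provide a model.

v_1 = True, v_2 = False, v_3 = True, v_4 = True, v_5 = True, v_6 = True, v_7 = False, v_8 = False

Unit clause (v_5) forces v_5 = True.
Set v_1 = True.
  then (~v_1 | ~v_8) forces v_8 = False.
Set v_2 = False.
  then (v_2 | v_6) forces v_6 = True.
  then (v_3 | ~v_5 | ~v_6) forces v_3 = True.
Set v_4 = True.
Set v_7 = False.
All clauses satisfied.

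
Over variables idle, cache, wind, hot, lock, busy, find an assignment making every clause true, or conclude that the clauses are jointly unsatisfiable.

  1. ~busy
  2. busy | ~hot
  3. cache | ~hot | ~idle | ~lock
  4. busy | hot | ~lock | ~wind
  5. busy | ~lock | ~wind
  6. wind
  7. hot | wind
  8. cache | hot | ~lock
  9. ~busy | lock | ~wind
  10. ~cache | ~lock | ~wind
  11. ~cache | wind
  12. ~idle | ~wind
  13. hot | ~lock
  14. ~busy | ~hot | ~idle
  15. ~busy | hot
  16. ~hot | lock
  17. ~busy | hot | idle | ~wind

idle = False; cache = False; wind = True; hot = False; lock = False; busy = False

Unit clause (~busy) forces busy = False.
In (busy | ~hot) only ~hot is left, so hot = False.
Unit clause (wind) forces wind = True.
In (~idle | ~wind) only ~idle is left, so idle = False.
In (hot | ~lock) only ~lock is left, so lock = False.
Set cache = False.
All clauses satisfied.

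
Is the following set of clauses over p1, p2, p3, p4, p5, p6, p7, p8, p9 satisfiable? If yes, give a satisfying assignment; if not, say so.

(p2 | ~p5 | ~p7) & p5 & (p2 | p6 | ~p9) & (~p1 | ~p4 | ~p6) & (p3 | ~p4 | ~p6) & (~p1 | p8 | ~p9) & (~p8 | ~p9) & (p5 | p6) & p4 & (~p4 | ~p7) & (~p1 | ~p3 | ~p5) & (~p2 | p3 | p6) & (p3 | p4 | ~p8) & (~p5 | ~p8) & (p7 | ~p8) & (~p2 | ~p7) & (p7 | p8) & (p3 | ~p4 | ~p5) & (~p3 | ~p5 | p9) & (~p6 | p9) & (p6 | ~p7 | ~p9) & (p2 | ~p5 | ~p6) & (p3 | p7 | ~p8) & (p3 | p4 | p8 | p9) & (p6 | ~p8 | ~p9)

Unsatisfiable

Case p4 = True:
  (p5) forces p5 = True.
  (~p4 | ~p7) forces p7 = False.
  (~p5 | ~p8) forces p8 = False.
  Clause (p7 | p8) is falsified — contradiction.
Case p4 = False:
  Clause (p4) is falsified — contradiction.
Both cases fail, so the formula is unsatisfiable.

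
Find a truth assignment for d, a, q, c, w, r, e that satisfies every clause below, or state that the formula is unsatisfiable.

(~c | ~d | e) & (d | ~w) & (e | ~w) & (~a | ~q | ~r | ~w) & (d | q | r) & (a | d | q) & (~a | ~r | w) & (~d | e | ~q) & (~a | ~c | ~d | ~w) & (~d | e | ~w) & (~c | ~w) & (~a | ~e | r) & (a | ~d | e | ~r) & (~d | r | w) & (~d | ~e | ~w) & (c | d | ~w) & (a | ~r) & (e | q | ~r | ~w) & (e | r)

Set d = False.
  then (d | ~w) forces w = False.
Set a = False.
  then (a | d | q) forces q = True.
  then (a | ~r) forces r = False.
  then (e | r) forces e = True.
Set c = False.
All clauses satisfied.

d = False, a = False, q = True, c = False, w = False, r = False, e = True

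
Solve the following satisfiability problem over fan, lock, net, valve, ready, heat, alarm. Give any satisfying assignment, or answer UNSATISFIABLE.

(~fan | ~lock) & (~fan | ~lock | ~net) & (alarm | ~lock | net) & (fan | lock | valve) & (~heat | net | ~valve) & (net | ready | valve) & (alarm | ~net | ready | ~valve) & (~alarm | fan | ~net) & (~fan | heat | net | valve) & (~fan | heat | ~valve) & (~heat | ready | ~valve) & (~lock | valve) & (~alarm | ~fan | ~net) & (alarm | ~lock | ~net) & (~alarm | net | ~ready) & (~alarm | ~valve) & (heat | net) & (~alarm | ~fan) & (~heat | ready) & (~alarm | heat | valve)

fan = True, lock = False, net = True, valve = False, ready = True, heat = False, alarm = False

Set fan = True.
  then (~fan | ~lock) forces lock = False.
  then (~alarm | ~fan) forces alarm = False.
Set net = True.
Set valve = False.
Set ready = True.
Set heat = False.
All clauses satisfied.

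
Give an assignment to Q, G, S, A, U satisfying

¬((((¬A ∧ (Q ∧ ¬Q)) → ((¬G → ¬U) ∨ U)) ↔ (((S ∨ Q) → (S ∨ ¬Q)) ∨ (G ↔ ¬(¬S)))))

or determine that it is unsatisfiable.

Q: True, G: True, S: False, A: False, U: False

  ¬((((¬A ∧ (Q ∧ ¬Q)) → ((¬G → ¬U) ∨ U)) ↔ (((S ∨ Q) → (S ∨ ¬Q)) ∨ (G ↔ ¬(¬S))))) = True
    ((¬A ∧ (Q ∧ ¬Q)) → ((¬G → ¬U) ∨ U)) ↔ (((S ∨ Q) → (S ∨ ¬Q)) ∨ (G ↔ ¬(¬S))) = False
      (¬A ∧ (Q ∧ ¬Q)) → ((¬G → ¬U) ∨ U) = True
        ¬A ∧ (Q ∧ ¬Q) = False
          ¬A = True
          Q ∧ ¬Q = False
            ¬Q = False
        (¬G → ¬U) ∨ U = True
          ¬G → ¬U = True
            ¬G = False
            ¬U = True
      ((S ∨ Q) → (S ∨ ¬Q)) ∨ (G ↔ ¬(¬S)) = False
        (S ∨ Q) → (S ∨ ¬Q) = False
          S ∨ Q = True
          S ∨ ¬Q = False
            ¬Q = False
        G ↔ ¬(¬S) = False
          ¬(¬S) = False
            ¬S = True
The formula evaluates to True.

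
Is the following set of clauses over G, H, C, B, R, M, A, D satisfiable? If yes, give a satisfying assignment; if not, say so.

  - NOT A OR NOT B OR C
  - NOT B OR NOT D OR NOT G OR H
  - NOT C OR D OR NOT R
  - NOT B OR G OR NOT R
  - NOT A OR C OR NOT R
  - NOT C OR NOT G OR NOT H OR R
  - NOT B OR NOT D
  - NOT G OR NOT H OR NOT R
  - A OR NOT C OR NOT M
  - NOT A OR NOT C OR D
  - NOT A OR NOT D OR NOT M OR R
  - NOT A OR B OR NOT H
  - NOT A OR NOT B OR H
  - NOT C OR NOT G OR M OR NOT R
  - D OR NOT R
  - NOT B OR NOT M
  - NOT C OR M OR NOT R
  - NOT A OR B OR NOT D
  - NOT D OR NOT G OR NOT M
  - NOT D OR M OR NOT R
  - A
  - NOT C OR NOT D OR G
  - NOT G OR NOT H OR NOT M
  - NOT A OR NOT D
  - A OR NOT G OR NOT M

Unit clause (A) forces A = True.
In (NOT A OR NOT D) only NOT D is left, so D = False.
In (NOT A OR NOT C OR D) only NOT C is left, so C = False.
In (D OR NOT R) only NOT R is left, so R = False.
In (NOT A OR NOT B OR C) only NOT B is left, so B = False.
In (NOT A OR B OR NOT H) only NOT H is left, so H = False.
Set G = True.
Set M = True.
All clauses satisfied.

G=T; H=F; C=F; B=F; R=F; M=T; A=T; D=F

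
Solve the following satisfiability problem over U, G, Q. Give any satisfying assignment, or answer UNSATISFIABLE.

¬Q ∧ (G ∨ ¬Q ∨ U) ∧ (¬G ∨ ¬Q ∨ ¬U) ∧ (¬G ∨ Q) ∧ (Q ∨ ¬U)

Unit clause (¬Q) forces Q = False.
In (¬G ∨ Q) only ¬G is left, so G = False.
In (Q ∨ ¬U) only ¬U is left, so U = False.
Check each clause:
  (¬Q): ¬Q holds.
  (G ∨ ¬Q ∨ U): ¬Q holds.
  (¬G ∨ ¬Q ∨ ¬U): ¬G holds.
  (¬G ∨ Q): ¬G holds.
  (Q ∨ ¬U): ¬U holds.
All clauses satisfied.

U=F; G=F; Q=F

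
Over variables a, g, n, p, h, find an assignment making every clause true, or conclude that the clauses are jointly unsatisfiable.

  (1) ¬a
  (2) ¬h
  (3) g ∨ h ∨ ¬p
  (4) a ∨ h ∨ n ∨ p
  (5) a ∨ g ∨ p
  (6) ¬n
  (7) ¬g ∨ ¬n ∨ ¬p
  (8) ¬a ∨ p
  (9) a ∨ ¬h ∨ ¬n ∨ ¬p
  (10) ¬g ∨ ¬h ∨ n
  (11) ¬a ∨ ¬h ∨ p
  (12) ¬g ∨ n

Case a = True:
  Clause (¬a) is falsified — contradiction.
Case a = False:
  (¬h) forces h = False.
  (¬n) forces n = False.
  (a ∨ h ∨ n ∨ p) forces p = True.
  (g ∨ h ∨ ¬p) forces g = True.
  Clause (¬g ∨ n) is falsified — contradiction.
Both cases fail, so the formula is unsatisfiable.

The formula is unsatisfiable.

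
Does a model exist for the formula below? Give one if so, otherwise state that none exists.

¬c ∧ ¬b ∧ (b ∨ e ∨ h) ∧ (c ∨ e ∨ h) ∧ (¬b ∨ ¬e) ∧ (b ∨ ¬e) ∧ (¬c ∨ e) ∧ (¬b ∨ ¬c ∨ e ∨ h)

b=F, e=F, c=F, h=T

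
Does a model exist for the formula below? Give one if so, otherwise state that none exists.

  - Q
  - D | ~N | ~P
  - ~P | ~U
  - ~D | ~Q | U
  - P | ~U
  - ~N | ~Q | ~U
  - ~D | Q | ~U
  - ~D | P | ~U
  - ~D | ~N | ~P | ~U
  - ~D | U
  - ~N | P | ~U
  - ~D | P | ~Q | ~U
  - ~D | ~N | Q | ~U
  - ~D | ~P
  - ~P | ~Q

Unit clause (Q) forces Q = True.
In (~P | ~Q) only ~P is left, so P = False.
In (P | ~U) only ~U is left, so U = False.
In (~D | U) only ~D is left, so D = False.
Set N = True.
All clauses satisfied.

U=F; N=T; Q=T; P=F; D=F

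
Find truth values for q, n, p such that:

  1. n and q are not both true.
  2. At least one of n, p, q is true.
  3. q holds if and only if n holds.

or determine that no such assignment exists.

q: False, n: False, p: True

  (1) n=F, q=F — not both ✓
  (2) {n, p, q}: 1 true — at least one ✓
  (3) q=F, n=F — same ✓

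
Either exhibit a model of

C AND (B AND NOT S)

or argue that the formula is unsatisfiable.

C=T, S=F, B=T

  B AND NOT S = True
    NOT S = True
Both conjuncts True, so the formula holds.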